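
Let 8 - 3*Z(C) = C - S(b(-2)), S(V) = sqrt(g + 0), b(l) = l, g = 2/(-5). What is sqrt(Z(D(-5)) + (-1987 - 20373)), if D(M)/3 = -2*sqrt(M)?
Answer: sqrt(-5030400 + 15*I*sqrt(10) + 450*I*sqrt(5))/15 ≈ 0.01566 + 149.52*I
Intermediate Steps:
g = -2/5 (g = 2*(-1/5) = -2/5 ≈ -0.40000)
D(M) = -6*sqrt(M) (D(M) = 3*(-2*sqrt(M)) = -6*sqrt(M))
S(V) = I*sqrt(10)/5 (S(V) = sqrt(-2/5 + 0) = sqrt(-2/5) = I*sqrt(10)/5)
Z(C) = 8/3 - C/3 + I*sqrt(10)/15 (Z(C) = 8/3 - (C - I*sqrt(10)/5)/3 = 8/3 + (-C/3 + I*sqrt(10)/15) = 8/3 - C/3 + I*sqrt(10)/15)
sqrt(Z(D(-5)) + (-1987 - 20373)) = sqrt((8/3 - (-2)*sqrt(-5) + I*sqrt(10)/15) + (-1987 - 20373)) = sqrt((8/3 - (-2)*I*sqrt(5) + I*sqrt(10)/15) - 22360) = sqrt((8/3 + 2*I*sqrt(5) + I*sqrt(10)/15) - 22360) = sqrt(-67072/3 + 2*I*sqrt(5) + I*sqrt(10)/15)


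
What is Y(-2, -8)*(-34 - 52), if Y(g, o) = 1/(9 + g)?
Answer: -86/7 ≈ -12.286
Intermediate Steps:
Y(-2, -8)*(-34 - 52) = (-34 - 52)/(9 - 2) = -86/7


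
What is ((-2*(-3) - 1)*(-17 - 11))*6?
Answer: -840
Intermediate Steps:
((-2*(-3) - 1)*(-17 - 11))*6 = ((6 - 1)*(-28))*6 = (5*(-28))*6 = -140*6 = -840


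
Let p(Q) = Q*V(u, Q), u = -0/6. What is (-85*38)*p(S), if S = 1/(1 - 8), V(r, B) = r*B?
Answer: 0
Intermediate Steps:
u = 0 (u = -0/6 = -3*0 = 0)
V(r, B) = B*r
S = -⅐ (S = 1/(-7) = -⅐ ≈ -0.14286)
p(Q) = 0 (p(Q) = Q*(Q*0) = Q*0 = 0)
(-85*38)*p(S) = -85*38*0 = -3230*0 = 0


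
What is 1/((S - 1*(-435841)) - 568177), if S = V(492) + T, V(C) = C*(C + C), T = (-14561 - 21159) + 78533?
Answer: 1/394605 ≈ 2.5342e-6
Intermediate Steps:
T = 42813 (T = -35720 + 78533 = 42813)
V(C) = 2*C² (V(C) = C*(2*C) = 2*C²)
S = 526941 (S = 2*492² + 42813 = 2*242064 + 42813 = 484128 + 42813 = 526941)
1/((S - 1*(-435841)) - 568177) = 1/((526941 - 1*(-435841)) - 568177) = 1/((526941 + 435841) - 568177) = 1/(962782 - 568177) = 1/394605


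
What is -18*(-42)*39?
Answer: 29484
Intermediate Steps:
-18*(-42)*39 = 756*39 = 29484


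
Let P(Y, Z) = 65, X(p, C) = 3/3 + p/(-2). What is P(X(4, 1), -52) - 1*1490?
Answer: -1425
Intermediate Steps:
X(p, C) = 1 - p/2 (X(p, C) = 3*(1/3) + p*(-1/2) = 1 - p/2)
P(X(4, 1), -52) - 1*1490 = 65 - 1*1490 = 65 - 1490 = -1425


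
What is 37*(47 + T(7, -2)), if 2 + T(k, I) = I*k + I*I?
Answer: 1295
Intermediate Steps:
T(k, I) = -2 + I² + I*k (T(k, I) = -2 + (I*k + I*I) = -2 + (I*k + I²) = -2 + (I² + I*k) = -2 + I² + I*k)
37*(47 + T(7, -2)) = 37*(47 + (-2 + (-2)² - 2*7)) = 37*(47 + (-2 + 4 - 14)) = 37*(47 - 12) = 37*35 = 1295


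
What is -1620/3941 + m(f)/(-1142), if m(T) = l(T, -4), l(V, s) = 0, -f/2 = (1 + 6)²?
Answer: -1620/3941 ≈ -0.41106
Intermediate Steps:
f = -98 (f = -2*(1 + 6)² = -2*7² = -2*49 = -98)
m(T) = 0
-1620/3941 + m(f)/(-1142) = -1620/3941 + 0/(-1142) = -1620*1/3941 + 0*(-1/1142) = -1620/3941 + 0 = -1620/3941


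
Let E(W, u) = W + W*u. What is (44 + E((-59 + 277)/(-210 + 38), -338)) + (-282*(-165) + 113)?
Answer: 4051815/86 ≈ 47114.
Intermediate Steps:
(44 + E((-59 + 277)/(-210 + 38), -338)) + (-282*(-165) + 113) = (44 + ((-59 + 277)/(-210 + 38))*(1 - 338)) + (-282*(-165) + 113) = (44 + (218/(-172))*(-337)) + (46530 + 113) = (44 + (218*(-1/172))*(-337)) + 46643 = (44 - 109/86*(-337)) + 46643 = (44 + 36733/86) + 46643 = 40517/86 + 46643 = 4051815/86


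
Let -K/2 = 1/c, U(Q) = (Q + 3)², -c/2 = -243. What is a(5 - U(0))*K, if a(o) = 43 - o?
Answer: -47/243 ≈ -0.19342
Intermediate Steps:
c = 486 (c = -2*(-243) = 486)
U(Q) = (3 + Q)²
K = -1/243 (K = -2/486 = -2*1/486 = -1/243 ≈ -0.0041152)
a(5 - U(0))*K = (43 - (5 - (3 + 0)²))*(-1/243) = (43 - (5 - 1*3²))*(-1/243) = (43 - (5 - 1*9))*(-1/243) = (43 - (5 - 9))*(-1/243) = (43 - 1*(-4))*(-1/243) = (43 + 4)*(-1/243) = 47*(-1/243) = -47/243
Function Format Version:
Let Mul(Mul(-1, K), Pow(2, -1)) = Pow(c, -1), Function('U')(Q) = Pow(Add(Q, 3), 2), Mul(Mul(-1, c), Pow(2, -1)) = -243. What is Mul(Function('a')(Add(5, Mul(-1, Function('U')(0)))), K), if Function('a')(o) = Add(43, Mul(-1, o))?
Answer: Rational(-47, 243) ≈ -0.19342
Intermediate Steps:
c = 486 (c = Mul(-2, -243) = 486)
Function('U')(Q) = Pow(Add(3, Q), 2)
K = Rational(-1, 243) (K = Mul(-2, Pow(486, -1)) = Mul(-2, Rational(1, 486)) = Rational(-1, 243) ≈ -0.0041152)
Mul(Function('a')(Add(5, Mul(-1, Function('U')(0)))), K) = Mul(Add(43, Mul(-1, Add(5, Mul(-1, Pow(Add(3, 0), 2))))), Rational(-1, 243)) = Mul(Add(43, Mul(-1, Add(5, Mul(-1, Pow(3, 2))))), Rational(-1, 243)) = Mul(Add(43, Mul(-1, Add(5, Mul(-1, 9)))), Rational(-1, 243)) = Mul(Add(43, Mul(-1, Add(5, -9))), Rational(-1, 243)) = Mul(Add(43, Mul(-1, -4)), Rational(-1, 243)) = Mul(Add(43, 4), Rational(-1, 243)) = Mul(47, Rational(-1, 243)) = Rational(-47, 243)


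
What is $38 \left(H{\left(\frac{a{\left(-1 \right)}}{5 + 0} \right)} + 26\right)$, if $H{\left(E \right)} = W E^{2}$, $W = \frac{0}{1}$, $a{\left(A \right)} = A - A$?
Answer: $988$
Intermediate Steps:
$a{\left(A \right)} = 0$
$W = 0$ ($W = 0 \cdot 1 = 0$)
$H{\left(E \right)} = 0$ ($H{\left(E \right)} = 0 E^{2} = 0$)
$38 \left(H{\left(\frac{a{\left(-1 \right)}}{5 + 0} \right)} + 26\right) = 38 \left(0 + 26\right) = 38 \cdot 26 = 988$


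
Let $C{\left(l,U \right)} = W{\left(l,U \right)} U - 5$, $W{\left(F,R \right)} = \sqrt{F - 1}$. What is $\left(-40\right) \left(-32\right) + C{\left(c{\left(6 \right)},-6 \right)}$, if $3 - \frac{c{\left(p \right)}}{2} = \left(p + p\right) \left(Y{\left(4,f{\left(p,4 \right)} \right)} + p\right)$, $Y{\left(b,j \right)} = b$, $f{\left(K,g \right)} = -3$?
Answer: $1275 - 6 i \sqrt{235} \approx 1275.0 - 91.978 i$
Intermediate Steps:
$W{\left(F,R \right)} = \sqrt{-1 + F}$
$c{\left(p \right)} = 6 - 4 p \left(4 + p\right)$ ($c{\left(p \right)} = 6 - 2 \left(p + p\right) \left(4 + p\right) = 6 - 2 \cdot 2 p \left(4 + p\right) = 6 - 4 p \left(4 + p\right)$)
$C{\left(l,U \right)} = -5 + U \sqrt{-1 + l}$ ($C{\left(l,U \right)} = \sqrt{-1 + l} U - 5 = U \sqrt{-1 + l} - 5 = -5 + U \sqrt{-1 + l}$)
$\left(-40\right) \left(-32\right) + C{\left(c{\left(6 \right)},-6 \right)} = \left(-40\right) \left(-32\right) - \left(5 + 6 \sqrt{-1 - \left(90 + 144\right)}\right) = 1280 - \left(5 + 6 \sqrt{-1 - 234}\right) = 1280 - \left(5 + 6 \sqrt{-235}\right) = 1280 - \left(5 + 6 i \sqrt{235}\right) = 1275 - 6 i \sqrt{235}$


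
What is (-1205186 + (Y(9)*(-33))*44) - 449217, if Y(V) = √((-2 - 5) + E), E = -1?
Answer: -1654403 - 2904*I*√2 ≈ -1.6544e+6 - 4106.9*I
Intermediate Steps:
Y(V) = 2*I*√2 (Y(V) = √((-2 - 5) - 1) = √(-7 - 1) = √(-8) = 2*I*√2)
(-1205186 + (Y(9)*(-33))*44) - 449217 = (-1205186 + ((2*I*√2)*(-33))*44) - 449217 = (-1205186 - 66*I*√2*44) - 449217 = (-1205186 - 2904*I*√2) - 449217 = -1654403 - 2904*I*√2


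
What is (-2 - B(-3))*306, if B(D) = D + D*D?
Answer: -2448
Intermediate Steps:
B(D) = D + D²
(-2 - B(-3))*306 = (-2 - (-3)*(1 - 3))*306 = (-2 - (-3)*(-2))*306 = (-2 - 1*6)*306 = (-2 - 6)*306 = -8*306 = -2448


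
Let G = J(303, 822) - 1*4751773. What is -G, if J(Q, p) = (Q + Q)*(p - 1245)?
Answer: 5008111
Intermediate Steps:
J(Q, p) = 2*Q*(-1245 + p) (J(Q, p) = (2*Q)*(-1245 + p) = 2*Q*(-1245 + p))
G = -5008111 (G = 2*303*(-1245 + 822) - 1*4751773 = 2*303*(-423) - 4751773 = -256338 - 4751773 = -5008111)
-G = -1*(-5008111) = 5008111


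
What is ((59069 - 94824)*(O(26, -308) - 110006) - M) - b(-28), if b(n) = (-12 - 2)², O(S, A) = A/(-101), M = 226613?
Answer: 397225797281/101 ≈ 3.9329e+9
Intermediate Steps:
O(S, A) = -A/101 (O(S, A) = A*(-1/101) = -A/101)
b(n) = 196 (b(n) = (-14)² = 196)
((59069 - 94824)*(O(26, -308) - 110006) - M) - b(-28) = ((59069 - 94824)*(-1/101*(-308) - 110006) - 1*226613) - 1*196 = (-35755*(308/101 - 110006) - 226613) - 196 = (-35755*(-11110298/101) - 226613) - 196 = (397248704990/101 - 226613) - 196 = 397225817077/101 - 196 = 397225797281/101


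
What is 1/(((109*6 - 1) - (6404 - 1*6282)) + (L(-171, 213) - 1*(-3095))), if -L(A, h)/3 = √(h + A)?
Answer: 259/939107 + 3*√42/13147498 ≈ 0.00027727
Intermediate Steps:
L(A, h) = -3*√(A + h) (L(A, h) = -3*√(h + A) = -3*√(A + h))
1/(((109*6 - 1) - (6404 - 1*6282)) + (L(-171, 213) - 1*(-3095))) = 1/(((109*6 - 1) - (6404 - 1*6282)) + (-3*√(-171 + 213) - 1*(-3095))) = 1/(((654 - 1) - (6404 - 6282)) + (-3*√42 + 3095)) = 1/((653 - 1*122) + (3095 - 3*√42)) = 1/((653 - 122) + (3095 - 3*√42)) = 1/(531 + (3095 - 3*√42)) = 1/(3626 - 3*√42)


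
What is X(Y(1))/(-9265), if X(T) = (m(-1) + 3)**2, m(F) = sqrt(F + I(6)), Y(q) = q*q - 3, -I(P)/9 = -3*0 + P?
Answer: 46/9265 - 6*I*sqrt(55)/9265 ≈ 0.0049649 - 0.0048027*I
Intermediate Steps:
I(P) = -9*P (I(P) = -9*(-3*0 + P) = -9*(0 + P) = -9*P)
Y(q) = -3 + q**2 (Y(q) = q**2 - 3 = -3 + q**2)
m(F) = sqrt(-54 + F) (m(F) = sqrt(F - 9*6) = sqrt(F - 54) = sqrt(-54 + F))
X(T) = (3 + I*sqrt(55))**2 (X(T) = (sqrt(-54 - 1) + 3)**2 = (sqrt(-55) + 3)**2 = (I*sqrt(55) + 3)**2 = (3 + I*sqrt(55))**2)
X(Y(1))/(-9265) = (3 + I*sqrt(55))**2/(-9265) = (3 + I*sqrt(55))**2*(-1/9265) = -(3 + I*sqrt(55))**2/9265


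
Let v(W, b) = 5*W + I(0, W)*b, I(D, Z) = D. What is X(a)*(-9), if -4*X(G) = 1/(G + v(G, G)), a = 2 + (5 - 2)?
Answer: 3/40 ≈ 0.075000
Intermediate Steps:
v(W, b) = 5*W (v(W, b) = 5*W + 0*b = 5*W + 0 = 5*W)
a = 5 (a = 2 + 3 = 5)
X(G) = -1/(24*G) (X(G) = -1/(4*(G + 5*G)) = -1/(6*G)/4 = -1/(24*G))
X(a)*(-9) = -1/24/5*(-9) = -1/24*⅕*(-9) = -1/120*(-9) = 3/40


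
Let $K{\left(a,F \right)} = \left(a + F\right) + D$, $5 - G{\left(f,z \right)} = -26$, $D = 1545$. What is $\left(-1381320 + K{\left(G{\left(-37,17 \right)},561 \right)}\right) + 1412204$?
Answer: $33021$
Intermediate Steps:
$G{\left(f,z \right)} = 31$ ($G{\left(f,z \right)} = 5 - -26 = 5 + 26 = 31$)
$K{\left(a,F \right)} = 1545 + F + a$ ($K{\left(a,F \right)} = \left(a + F\right) + 1545 = \left(F + a\right) + 1545 = 1545 + F + a$)
$\left(-1381320 + K{\left(G{\left(-37,17 \right)},561 \right)}\right) + 1412204 = \left(-1381320 + \left(1545 + 561 + 31\right)\right) + 1412204 = \left(-1381320 + 2137\right) + 1412204 = -1379183 + 1412204 = 33021$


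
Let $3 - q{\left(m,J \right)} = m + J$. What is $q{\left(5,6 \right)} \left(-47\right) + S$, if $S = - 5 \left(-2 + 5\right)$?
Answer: $361$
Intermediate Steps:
$q{\left(m,J \right)} = 3 - J - m$ ($q{\left(m,J \right)} = 3 - \left(m + J\right) = 3 - \left(J + m\right) = 3 - J - m$)
$S = -15$ ($S = \left(-5\right) 3 = -15$)
$q{\left(5,6 \right)} \left(-47\right) + S = \left(3 - 6 - 5\right) \left(-47\right) - 15 = \left(-8\right) \left(-47\right) - 15 = 376 - 15 = 361$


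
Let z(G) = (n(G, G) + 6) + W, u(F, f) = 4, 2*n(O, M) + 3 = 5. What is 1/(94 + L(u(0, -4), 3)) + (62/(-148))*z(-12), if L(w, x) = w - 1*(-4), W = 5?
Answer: -18935/3774 ≈ -5.0172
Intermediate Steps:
n(O, M) = 1 (n(O, M) = -3/2 + (1/2)*5 = -3/2 + 5/2 = 1)
L(w, x) = 4 + w (L(w, x) = w + 4 = 4 + w)
z(G) = 12 (z(G) = (1 + 6) + 5 = 7 + 5 = 12)
1/(94 + L(u(0, -4), 3)) + (62/(-148))*z(-12) = 1/(94 + (4 + 4)) + (62/(-148))*12 = 1/(94 + 8) + (62*(-1/148))*12 = 1/102 - 31/74*12 = 1/102 - 186/37 = -18935/3774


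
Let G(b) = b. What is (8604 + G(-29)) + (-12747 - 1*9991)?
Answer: -14163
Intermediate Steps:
(8604 + G(-29)) + (-12747 - 1*9991) = (8604 - 29) + (-12747 - 1*9991) = 8575 + (-12747 - 9991) = 8575 - 22738 = -14163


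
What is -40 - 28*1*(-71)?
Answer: 1948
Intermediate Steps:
-40 - 28*1*(-71) = -40 - 28*(-71) = -40 + 1988 = 1948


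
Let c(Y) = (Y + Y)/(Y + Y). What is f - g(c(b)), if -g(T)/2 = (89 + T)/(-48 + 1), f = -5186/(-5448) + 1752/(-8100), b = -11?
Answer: -89131721/28806300 ≈ -3.0942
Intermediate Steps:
c(Y) = 1 (c(Y) = (2*Y)/((2*Y)) = (2*Y)*(1/(2*Y)) = 1)
f = 450857/612900 (f = -5186*(-1/5448) + 1752*(-1/8100) = 2593/2724 - 146/675 = 450857/612900 ≈ 0.73561)
g(T) = 178/47 + 2*T/47 (g(T) = -2*(89 + T)/(-48 + 1) = -2*(89 + T)/(-47) = -2*(89 + T)*(-1)/47 = -2*(-89/47 - T/47) = 178/47 + 2*T/47)
f - g(c(b)) = 450857/612900 - (178/47 + (2/47)*1) = 450857/612900 - (178/47 + 2/47) = 450857/612900 - 1*180/47 = 450857/612900 - 180/47 = -89131721/28806300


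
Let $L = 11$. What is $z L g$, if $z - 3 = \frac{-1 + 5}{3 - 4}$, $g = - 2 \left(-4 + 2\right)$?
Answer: $-44$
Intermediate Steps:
$g = 4$ ($g = \left(-2\right) \left(-2\right) = 4$)
$z = -1$ ($z = 3 + \frac{-1 + 5}{3 - 4} = 3 + \frac{4}{-1} = 3 + 4 \left(-1\right) = 3 - 4 = -1$)
$z L g = \left(-1\right) 11 \cdot 4 = \left(-11\right) 4 = -44$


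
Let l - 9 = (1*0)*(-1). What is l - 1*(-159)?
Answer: 168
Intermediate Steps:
l = 9 (l = 9 + (1*0)*(-1) = 9 + 0*(-1) = 9 + 0 = 9)
l - 1*(-159) = 9 - 1*(-159) = 9 + 159 = 168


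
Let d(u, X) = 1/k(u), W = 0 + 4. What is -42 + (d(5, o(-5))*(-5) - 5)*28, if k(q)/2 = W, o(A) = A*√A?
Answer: -399/2 ≈ -199.50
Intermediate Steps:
o(A) = A^(3/2)
W = 4
k(q) = 8 (k(q) = 2*4 = 8)
d(u, X) = ⅛ (d(u, X) = 1/8 = ⅛)
-42 + (d(5, o(-5))*(-5) - 5)*28 = -42 + ((⅛)*(-5) - 5)*28 = -42 + (-5/8 - 5)*28 = -42 - 45/8*28 = -42 - 315/2 = -399/2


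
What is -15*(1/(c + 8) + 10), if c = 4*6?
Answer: -4815/32 ≈ -150.47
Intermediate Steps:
c = 24
-15*(1/(c + 8) + 10) = -15*(1/(24 + 8) + 10) = -15*(1/32 + 10) = -15*321/32 = -4815/32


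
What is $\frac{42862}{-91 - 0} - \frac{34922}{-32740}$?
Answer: $- \frac{700061989}{1489670} \approx -469.94$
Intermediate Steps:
$\frac{42862}{-91 - 0} - \frac{34922}{-32740} = \frac{42862}{-91 + 0} - - \frac{17461}{16370} = \frac{42862}{-91} + \frac{17461}{16370} = 42862 \left(- \frac{1}{91}\right) + \frac{17461}{16370} = - \frac{42862}{91} + \frac{17461}{16370} = - \frac{700061989}{1489670}$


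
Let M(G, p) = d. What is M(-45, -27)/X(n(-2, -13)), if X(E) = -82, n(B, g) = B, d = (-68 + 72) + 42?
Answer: -23/41 ≈ -0.56098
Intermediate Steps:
d = 46 (d = 4 + 42 = 46)
M(G, p) = 46
M(-45, -27)/X(n(-2, -13)) = 46/(-82) = 46*(-1/82) = -23/41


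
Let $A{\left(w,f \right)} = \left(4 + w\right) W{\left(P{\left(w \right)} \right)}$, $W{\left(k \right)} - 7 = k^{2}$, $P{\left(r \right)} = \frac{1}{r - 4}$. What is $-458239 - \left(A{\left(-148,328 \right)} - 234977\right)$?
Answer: $- \frac{320934767}{1444} \approx -2.2225 \cdot 10^{5}$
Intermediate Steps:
$P{\left(r \right)} = \frac{1}{-4 + r}$
$W{\left(k \right)} = 7 + k^{2}$
$A{\left(w,f \right)} = \left(4 + w\right) \left(7 + \frac{1}{\left(-4 + w\right)^{2}}\right)$ ($A{\left(w,f \right)} = \left(4 + w\right) \left(7 + \left(\frac{1}{-4 + w}\right)^{2}\right) = \left(4 + w\right) \left(7 + \frac{1}{\left(-4 + w\right)^{2}}\right)$)
$-458239 - \left(A{\left(-148,328 \right)} - 234977\right) = -458239 - \left(\frac{\left(1 + 7 \left(-4 - 148\right)^{2}\right) \left(4 - 148\right)}{\left(-4 - 148\right)^{2}} - 234977\right) = -458239 - \left(\frac{1}{23104} \left(1 + 7 \left(-152\right)^{2}\right) \left(-144\right) - 234977\right) = -458239 - \left(\frac{1}{23104} \left(1 + 7 \cdot 23104\right) \left(-144\right) - 234977\right) = -458239 - \left(\frac{1}{23104} \left(1 + 161728\right) \left(-144\right) - 234977\right) = -458239 - \left(\frac{1}{23104} \cdot 161729 \left(-144\right) - 234977\right) = -458239 - \left(- \frac{1455561}{1444} - 234977\right) = -458239 - - \frac{340762349}{1444} = -458239 + \frac{340762349}{1444} = - \frac{320934767}{1444}$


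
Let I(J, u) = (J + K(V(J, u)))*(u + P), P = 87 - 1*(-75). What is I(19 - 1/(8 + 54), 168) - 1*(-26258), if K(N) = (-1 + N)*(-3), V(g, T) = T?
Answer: -4117027/31 ≈ -1.3281e+5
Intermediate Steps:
K(N) = 3 - 3*N
P = 162 (P = 87 + 75 = 162)
I(J, u) = (162 + u)*(3 + J - 3*u) (I(J, u) = (J + (3 - 3*u))*(u + 162) = (3 + J - 3*u)*(162 + u) = (162 + u)*(3 + J - 3*u))
I(19 - 1/(8 + 54), 168) - 1*(-26258) = (486 - 483*168 - 3*168**2 + 162*(19 - 1/(8 + 54)) + (19 - 1/(8 + 54))*168) - 1*(-26258) = (486 - 81144 - 3*28224 + 162*(19 - 1/62) + (19 - 1/62)*168) + 26258 = (486 - 81144 - 84672 + 162*(19 - 1*1/62) + (19 - 1*1/62)*168) + 26258 = (486 - 81144 - 84672 + 162*(19 - 1/62) + (19 - 1/62)*168) + 26258 = (486 - 81144 - 84672 + 162*(1177/62) + (1177/62)*168) + 26258 = (486 - 81144 - 84672 + 95337/31 + 98868/31) + 26258 = -4931025/31 + 26258 = -4117027/31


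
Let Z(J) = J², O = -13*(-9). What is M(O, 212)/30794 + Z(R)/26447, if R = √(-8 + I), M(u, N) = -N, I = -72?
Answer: -4035142/407204459 ≈ -0.0099094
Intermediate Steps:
O = 117
R = 4*I*√5 (R = √(-8 - 72) = √(-80) = 4*I*√5 ≈ 8.9443*I)
M(O, 212)/30794 + Z(R)/26447 = -1*212/30794 + (4*I*√5)²/26447 = -212*1/30794 - 80*1/26447 = -106/15397 - 80/26447 = -4035142/407204459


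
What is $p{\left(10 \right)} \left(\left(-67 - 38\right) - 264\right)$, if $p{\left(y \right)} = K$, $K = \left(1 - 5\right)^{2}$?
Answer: $-5904$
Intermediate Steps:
$K = 16$ ($K = \left(-4\right)^{2} = 16$)
$p{\left(y \right)} = 16$
$p{\left(10 \right)} \left(\left(-67 - 38\right) - 264\right) = 16 \left(\left(-67 - 38\right) - 264\right) = 16 \left(-105 - 264\right) = 16 \left(-369\right) = -5904$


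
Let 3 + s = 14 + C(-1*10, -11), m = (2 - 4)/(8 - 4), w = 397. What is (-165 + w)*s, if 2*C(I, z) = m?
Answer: 2494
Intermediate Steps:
m = -½ (m = -2/4 = -2*¼ = -½ ≈ -0.50000)
C(I, z) = -¼ (C(I, z) = (½)*(-½) = -¼)
s = 43/4 (s = -3 + (14 - ¼) = -3 + 55/4 = 43/4 ≈ 10.750)
(-165 + w)*s = (-165 + 397)*(43/4) = 232*(43/4) = 2494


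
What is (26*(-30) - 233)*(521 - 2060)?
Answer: 1559007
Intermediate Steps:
(26*(-30) - 233)*(521 - 2060) = (-780 - 233)*(-1539) = -1013*(-1539) = 1559007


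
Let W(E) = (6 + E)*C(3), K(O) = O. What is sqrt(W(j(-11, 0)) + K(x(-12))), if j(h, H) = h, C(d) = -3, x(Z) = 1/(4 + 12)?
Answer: sqrt(241)/4 ≈ 3.8810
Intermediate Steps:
x(Z) = 1/16
W(E) = -18 - 3*E (W(E) = (6 + E)*(-3) = -18 - 3*E)
sqrt(W(j(-11, 0)) + K(x(-12))) = sqrt((-18 - 3*(-11)) + 1/16) = sqrt((-18 + 33) + 1/16) = sqrt(15 + 1/16) = sqrt(241/16) = sqrt(241)/4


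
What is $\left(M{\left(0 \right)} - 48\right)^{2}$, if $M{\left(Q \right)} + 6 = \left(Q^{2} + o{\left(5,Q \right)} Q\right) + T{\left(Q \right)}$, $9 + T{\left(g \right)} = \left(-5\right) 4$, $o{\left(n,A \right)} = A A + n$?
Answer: $6889$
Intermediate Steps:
$o{\left(n,A \right)} = n + A^{2}$ ($o{\left(n,A \right)} = A^{2} + n = n + A^{2}$)
$T{\left(g \right)} = -29$ ($T{\left(g \right)} = -9 - 20 = -29$)
$M{\left(Q \right)} = -35 + Q^{2} + Q \left(5 + Q^{2}\right)$ ($M{\left(Q \right)} = -6 - \left(29 - Q^{2} - \left(5 + Q^{2}\right) Q\right) = -6 - \left(29 - Q^{2} - Q \left(5 + Q^{2}\right)\right) = -6 + \left(-29 + Q^{2} + Q \left(5 + Q^{2}\right)\right) = -35 + Q^{2} + Q \left(5 + Q^{2}\right)$)
$\left(M{\left(0 \right)} - 48\right)^{2} = \left(\left(-35 + 0^{2} + 0 \left(5 + 0^{2}\right)\right) - 48\right)^{2} = \left(\left(-35 + 0 + 0 \left(5 + 0\right)\right) - 48\right)^{2} = \left(\left(-35 + 0 + 0 \cdot 5\right) - 48\right)^{2} = \left(\left(-35 + 0 + 0\right) - 48\right)^{2} = \left(-35 - 48\right)^{2} = \left(-83\right)^{2} = 6889$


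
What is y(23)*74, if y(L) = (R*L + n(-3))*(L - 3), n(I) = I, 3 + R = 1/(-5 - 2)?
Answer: -779960/7 ≈ -1.1142e+5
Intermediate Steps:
R = -22/7 (R = -3 + 1/(-5 - 2) = -3 + 1/(-7) = -3 - ⅐ = -22/7 ≈ -3.1429)
y(L) = (-3 + L)*(-3 - 22*L/7) (y(L) = (-22*L/7 - 3)*(L - 3) = (-3 - 22*L/7)*(-3 + L) = (-3 + L)*(-3 - 22*L/7))
y(23)*74 = (9 - 22/7*23² + (45/7)*23)*74 = (9 - 22/7*529 + 1035/7)*74 = (9 - 11638/7 + 1035/7)*74 = -10540/7*74 = -779960/7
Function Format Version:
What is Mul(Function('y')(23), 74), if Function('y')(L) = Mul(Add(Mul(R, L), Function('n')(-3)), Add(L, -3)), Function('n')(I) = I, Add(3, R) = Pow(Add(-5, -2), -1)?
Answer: Rational(-779960, 7) ≈ -1.1142e+5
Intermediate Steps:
R = Rational(-22, 7) (R = Add(-3, Pow(Add(-5, -2), -1)) = Add(-3, Pow(-7, -1)) = Add(-3, Rational(-1, 7)) = Rational(-22, 7) ≈ -3.1429)
Function('y')(L) = Mul(Add(-3, L), Add(-3, Mul(Rational(-22, 7), L))) (Function('y')(L) = Mul(Add(Mul(Rational(-22, 7), L), -3), Add(L, -3)) = Mul(Add(-3, Mul(Rational(-22, 7), L)), Add(-3, L)) = Mul(Add(-3, L), Add(-3, Mul(Rational(-22, 7), L))))
Mul(Function('y')(23), 74) = Mul(Add(9, Mul(Rational(-22, 7), Pow(23, 2)), Mul(Rational(45, 7), 23)), 74) = Mul(Add(9, Mul(Rational(-22, 7), 529), Rational(1035, 7)), 74) = Mul(Add(9, Rational(-11638, 7), Rational(1035, 7)), 74) = Mul(Rational(-10540, 7), 74) = Rational(-779960, 7)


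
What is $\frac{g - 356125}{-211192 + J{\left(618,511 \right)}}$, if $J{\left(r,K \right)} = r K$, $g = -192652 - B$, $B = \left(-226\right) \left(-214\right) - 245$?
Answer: $- \frac{298448}{52303} \approx -5.7061$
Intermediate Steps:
$B = 48119$ ($B = 48364 - 245 = 48119$)
$g = -240771$ ($g = -192652 - 48119 = -240771$)
$J{\left(r,K \right)} = K r$
$\frac{g - 356125}{-211192 + J{\left(618,511 \right)}} = \frac{-240771 - 356125}{-211192 + 511 \cdot 618} = - \frac{596896}{-211192 + 315798} = - \frac{596896}{104606} = \left(-596896\right) \frac{1}{104606} = - \frac{298448}{52303}$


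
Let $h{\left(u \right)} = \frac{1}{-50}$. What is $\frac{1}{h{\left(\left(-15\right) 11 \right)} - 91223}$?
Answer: $- \frac{50}{4561151} \approx -1.0962 \cdot 10^{-5}$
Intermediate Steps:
$h{\left(u \right)} = - \frac{1}{50}$
$\frac{1}{h{\left(\left(-15\right) 11 \right)} - 91223} = \frac{1}{- \frac{1}{50} - 91223} = \frac{1}{- \frac{4561151}{50}} = - \frac{50}{4561151}$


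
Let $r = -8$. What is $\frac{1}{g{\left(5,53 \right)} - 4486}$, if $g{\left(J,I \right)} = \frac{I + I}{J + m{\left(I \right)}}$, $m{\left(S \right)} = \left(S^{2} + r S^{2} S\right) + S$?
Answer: $- \frac{1188149}{5330036520} \approx -0.00022292$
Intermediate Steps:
$m{\left(S \right)} = S + S^{2} - 8 S^{3}$ ($m{\left(S \right)} = \left(S^{2} + - 8 S^{2} S\right) + S = \left(S^{2} - 8 S^{3}\right) + S = S + S^{2} - 8 S^{3}$)
$g{\left(J,I \right)} = \frac{2 I}{J + I \left(1 + I - 8 I^{2}\right)}$ ($g{\left(J,I \right)} = \frac{I + I}{J + I \left(1 + I - 8 I^{2}\right)} = \frac{2 I}{J + I \left(1 + I - 8 I^{2}\right)}$)
$\frac{1}{g{\left(5,53 \right)} - 4486} = \frac{1}{2 \cdot 53 \frac{1}{5 + 53 \left(1 + 53 - 8 \cdot 53^{2}\right)} - 4486} = \frac{1}{2 \cdot 53 \frac{1}{5 + 53 \left(1 + 53 - 22472\right)} - 4486} = \frac{1}{2 \cdot 53 \frac{1}{5 + 53 \left(-22418\right)} - 4486} = \frac{1}{2 \cdot 53 \frac{1}{5 - 1188154} - 4486} = \frac{1}{2 \cdot 53 \frac{1}{-1188149} - 4486} = \frac{1}{2 \cdot 53 \left(- \frac{1}{1188149}\right) - 4486} = \frac{1}{- \frac{106}{1188149} - 4486} = \frac{1}{- \frac{5330036520}{1188149}} = - \frac{1188149}{5330036520}$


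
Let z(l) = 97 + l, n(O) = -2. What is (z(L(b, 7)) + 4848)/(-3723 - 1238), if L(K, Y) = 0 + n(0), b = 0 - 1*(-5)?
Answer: -4943/4961 ≈ -0.99637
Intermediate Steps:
b = 5 (b = 0 + 5 = 5)
L(K, Y) = -2 (L(K, Y) = 0 - 2 = -2)
(z(L(b, 7)) + 4848)/(-3723 - 1238) = ((97 - 2) + 4848)/(-3723 - 1238) = (95 + 4848)/(-4961) = 4943*(-1/4961) = -4943/4961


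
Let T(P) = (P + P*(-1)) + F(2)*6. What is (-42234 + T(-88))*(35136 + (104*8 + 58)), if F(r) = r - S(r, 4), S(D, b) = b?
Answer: -1521954396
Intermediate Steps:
F(r) = -4 + r (F(r) = r - 1*4 = r - 4 = -4 + r)
T(P) = -12 (T(P) = (P + P*(-1)) + (-4 + 2)*6 = (P - P) - 2*6 = 0 - 12 = -12)
(-42234 + T(-88))*(35136 + (104*8 + 58)) = (-42234 - 12)*(35136 + (104*8 + 58)) = -42246*(35136 + (832 + 58)) = -42246*(35136 + 890) = -42246*36026 = -1521954396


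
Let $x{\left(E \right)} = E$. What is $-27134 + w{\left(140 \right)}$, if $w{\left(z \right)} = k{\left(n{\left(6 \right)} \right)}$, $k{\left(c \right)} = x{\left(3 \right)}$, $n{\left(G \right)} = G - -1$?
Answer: $-27131$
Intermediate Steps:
$n{\left(G \right)} = 1 + G$ ($n{\left(G \right)} = G + 1 = 1 + G$)
$k{\left(c \right)} = 3$
$w{\left(z \right)} = 3$
$-27134 + w{\left(140 \right)} = -27134 + 3 = -27131$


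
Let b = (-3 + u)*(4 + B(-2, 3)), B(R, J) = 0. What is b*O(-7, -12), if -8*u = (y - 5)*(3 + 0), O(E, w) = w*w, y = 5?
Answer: -1728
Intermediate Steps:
O(E, w) = w²
u = 0 (u = -(5 - 5)*(3 + 0)/8 = -0*3 = -⅛*0 = 0)
b = -12 (b = (-3 + 0)*(4 + 0) = -3*4 = -12)
b*O(-7, -12) = -12*(-12)² = -12*144 = -1728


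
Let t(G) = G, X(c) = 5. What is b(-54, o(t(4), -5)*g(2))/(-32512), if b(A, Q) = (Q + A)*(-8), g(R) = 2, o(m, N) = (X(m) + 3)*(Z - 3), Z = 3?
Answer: -27/2032 ≈ -0.013287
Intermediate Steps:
o(m, N) = 0 (o(m, N) = (5 + 3)*(3 - 3) = 8*0 = 0)
b(A, Q) = -8*A - 8*Q (b(A, Q) = (A + Q)*(-8) = -8*A - 8*Q)
b(-54, o(t(4), -5)*g(2))/(-32512) = (-8*(-54) - 0*2)/(-32512) = (432 - 8*0)*(-1/32512) = (432 + 0)*(-1/32512) = 432*(-1/32512) = -27/2032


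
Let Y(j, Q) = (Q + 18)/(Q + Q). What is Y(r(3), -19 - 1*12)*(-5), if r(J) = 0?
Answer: -65/62 ≈ -1.0484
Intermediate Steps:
Y(j, Q) = (18 + Q)/(2*Q) (Y(j, Q) = (18 + Q)/((2*Q)) = (18 + Q)*(1/(2*Q)) = (18 + Q)/(2*Q))
Y(r(3), -19 - 1*12)*(-5) = ((18 + (-19 - 1*12))/(2*(-19 - 1*12)))*(-5) = ((18 + (-19 - 12))/(2*(-19 - 12)))*(-5) = ((½)*(18 - 31)/(-31))*(-5) = ((½)*(-1/31)*(-13))*(-5) = (13/62)*(-5) = -65/62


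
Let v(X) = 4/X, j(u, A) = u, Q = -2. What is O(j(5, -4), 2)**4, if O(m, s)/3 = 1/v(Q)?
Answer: 81/16 ≈ 5.0625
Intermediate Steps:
O(m, s) = -3/2 (O(m, s) = 3/((4/(-2))) = 3/((4*(-1/2))) = 3/(-2) = 3*(-1/2) = -3/2)
O(j(5, -4), 2)**4 = (-3/2)**4 = 81/16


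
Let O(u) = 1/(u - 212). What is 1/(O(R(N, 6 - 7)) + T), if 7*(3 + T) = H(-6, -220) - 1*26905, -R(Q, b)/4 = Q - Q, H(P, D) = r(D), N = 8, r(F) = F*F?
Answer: 1484/4552481 ≈ 0.00032598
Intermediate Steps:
r(F) = F²
H(P, D) = D²
R(Q, b) = 0 (R(Q, b) = -4*(Q - Q) = -4*0 = 0)
O(u) = 1/(-212 + u)
T = 21474/7 (T = -3 + ((-220)² - 1*26905)/7 = -3 + (48400 - 26905)/7 = -3 + (⅐)*21495 = -3 + 21495/7 = 21474/7 ≈ 3067.7)
1/(O(R(N, 6 - 7)) + T) = 1/(1/(-212 + 0) + 21474/7) = 1/(1/(-212) + 21474/7) = 1/(-1/212 + 21474/7) = 1/(4552481/1484) = 1484/4552481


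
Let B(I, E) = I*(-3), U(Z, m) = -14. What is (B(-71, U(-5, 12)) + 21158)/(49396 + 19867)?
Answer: 21371/69263 ≈ 0.30855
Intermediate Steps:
B(I, E) = -3*I
(B(-71, U(-5, 12)) + 21158)/(49396 + 19867) = (-3*(-71) + 21158)/(49396 + 19867) = (213 + 21158)/69263 = 21371*(1/69263) = 21371/69263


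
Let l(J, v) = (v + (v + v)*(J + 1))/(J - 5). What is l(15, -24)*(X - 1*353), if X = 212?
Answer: 55836/5 ≈ 11167.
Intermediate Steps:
l(J, v) = (v + 2*v*(1 + J))/(-5 + J) (l(J, v) = (v + (2*v)*(1 + J))/(-5 + J) = (v + 2*v*(1 + J))/(-5 + J))
l(15, -24)*(X - 1*353) = (-24*(3 + 2*15)/(-5 + 15))*(212 - 1*353) = (-24*(3 + 30)/10)*(212 - 353) = -24*⅒*33*(-141) = -396/5*(-141) = 55836/5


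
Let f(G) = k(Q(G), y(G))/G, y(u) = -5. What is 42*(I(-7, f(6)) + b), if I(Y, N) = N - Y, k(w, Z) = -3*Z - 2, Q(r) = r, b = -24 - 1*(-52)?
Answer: 1561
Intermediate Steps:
b = 28 (b = -24 + 52 = 28)
k(w, Z) = -2 - 3*Z
f(G) = 13/G (f(G) = (-2 - 3*(-5))/G = (-2 + 15)/G = 13/G)
42*(I(-7, f(6)) + b) = 42*((13/6 - 1*(-7)) + 28) = 42*((13*(1/6) + 7) + 28) = 42*((13/6 + 7) + 28) = 42*(55/6 + 28) = 42*(223/6) = 1561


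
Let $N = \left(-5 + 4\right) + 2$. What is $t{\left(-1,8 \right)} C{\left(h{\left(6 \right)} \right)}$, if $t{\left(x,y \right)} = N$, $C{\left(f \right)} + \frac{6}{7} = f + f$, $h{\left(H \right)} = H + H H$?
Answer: $\frac{582}{7} \approx 83.143$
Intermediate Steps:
$h{\left(H \right)} = H + H^{2}$
$C{\left(f \right)} = - \frac{6}{7} + 2 f$ ($C{\left(f \right)} = - \frac{6}{7} + \left(f + f\right) = - \frac{6}{7} + 2 f$)
$N = 1$ ($N = -1 + 2 = 1$)
$t{\left(x,y \right)} = 1$
$t{\left(-1,8 \right)} C{\left(h{\left(6 \right)} \right)} = 1 \left(- \frac{6}{7} + 2 \cdot 6 \left(1 + 6\right)\right) = 1 \left(- \frac{6}{7} + 2 \cdot 6 \cdot 7\right) = 1 \left(- \frac{6}{7} + 2 \cdot 42\right) = 1 \left(- \frac{6}{7} + 84\right) = 1 \cdot \frac{582}{7} = \frac{582}{7}$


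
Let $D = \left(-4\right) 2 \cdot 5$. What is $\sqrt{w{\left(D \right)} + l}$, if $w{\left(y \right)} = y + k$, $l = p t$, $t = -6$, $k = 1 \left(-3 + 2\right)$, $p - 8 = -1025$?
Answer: $\sqrt{6061} \approx 77.852$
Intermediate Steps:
$p = -1017$ ($p = 8 - 1025 = -1017$)
$k = -1$ ($k = 1 \left(-1\right) = -1$)
$D = -40$ ($D = \left(-8\right) 5 = -40$)
$l = 6102$ ($l = \left(-1017\right) \left(-6\right) = 6102$)
$w{\left(y \right)} = -1 + y$ ($w{\left(y \right)} = y - 1 = -1 + y$)
$\sqrt{w{\left(D \right)} + l} = \sqrt{\left(-1 - 40\right) + 6102} = \sqrt{-41 + 6102} = \sqrt{6061}$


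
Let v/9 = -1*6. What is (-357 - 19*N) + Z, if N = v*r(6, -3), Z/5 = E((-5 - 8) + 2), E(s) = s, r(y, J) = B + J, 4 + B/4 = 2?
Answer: -11698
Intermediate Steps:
v = -54 (v = 9*(-1*6) = 9*(-6) = -54)
B = -8 (B = -16 + 4*2 = -16 + 8 = -8)
r(y, J) = -8 + J
Z = -55 (Z = 5*((-5 - 8) + 2) = 5*(-13 + 2) = 5*(-11) = -55)
N = 594 (N = -54*(-8 - 3) = -54*(-11) = 594)
(-357 - 19*N) + Z = (-357 - 19*594) - 55 = (-357 - 11286) - 55 = -11643 - 55 = -11698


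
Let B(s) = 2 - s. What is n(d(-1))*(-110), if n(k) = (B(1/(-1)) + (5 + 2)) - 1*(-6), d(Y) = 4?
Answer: -1760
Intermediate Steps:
n(k) = 16 (n(k) = ((2 - 1/(-1)) + (5 + 2)) - 1*(-6) = ((2 - 1*(-1)) + 7) + 6 = ((2 + 1) + 7) + 6 = (3 + 7) + 6 = 10 + 6 = 16)
n(d(-1))*(-110) = 16*(-110) = -1760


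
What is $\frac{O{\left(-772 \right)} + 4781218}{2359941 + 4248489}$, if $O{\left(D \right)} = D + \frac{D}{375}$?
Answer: $\frac{896333239}{1239080625} \approx 0.72339$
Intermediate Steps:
$O{\left(D \right)} = \frac{376 D}{375}$ ($O{\left(D \right)} = D + D \frac{1}{375} = D + \frac{D}{375} = \frac{376 D}{375}$)
$\frac{O{\left(-772 \right)} + 4781218}{2359941 + 4248489} = \frac{\frac{376}{375} \left(-772\right) + 4781218}{2359941 + 4248489} = \frac{- \frac{290272}{375} + 4781218}{6608430} = \frac{1792666478}{375} \cdot \frac{1}{6608430} = \frac{896333239}{1239080625}$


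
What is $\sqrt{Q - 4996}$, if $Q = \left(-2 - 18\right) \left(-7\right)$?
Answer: $2 i \sqrt{1214} \approx 69.685 i$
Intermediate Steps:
$Q = 140$ ($Q = \left(-20\right) \left(-7\right) = 140$)
$\sqrt{Q - 4996} = \sqrt{140 - 4996} = \sqrt{-4856} = 2 i \sqrt{1214}$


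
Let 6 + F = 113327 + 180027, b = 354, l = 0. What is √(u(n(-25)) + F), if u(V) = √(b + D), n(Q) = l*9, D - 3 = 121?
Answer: √(293348 + √478) ≈ 541.64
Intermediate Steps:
D = 124 (D = 3 + 121 = 124)
n(Q) = 0 (n(Q) = 0*9 = 0)
u(V) = √478 (u(V) = √(354 + 124) = √478)
F = 293348 (F = -6 + (113327 + 180027) = -6 + 293354 = 293348)
√(u(n(-25)) + F) = √(√478 + 293348) = √(293348 + √478)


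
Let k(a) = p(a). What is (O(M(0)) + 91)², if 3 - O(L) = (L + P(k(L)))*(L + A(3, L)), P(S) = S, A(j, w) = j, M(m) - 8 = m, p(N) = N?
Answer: 6724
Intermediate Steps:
M(m) = 8 + m
k(a) = a
O(L) = 3 - 2*L*(3 + L) (O(L) = 3 - (L + L)*(L + 3) = 3 - 2*L*(3 + L))
(O(M(0)) + 91)² = ((3 - 6*(8 + 0) - 2*(8 + 0)²) + 91)² = ((3 - 6*8 - 2*8²) + 91)² = ((3 - 48 - 2*64) + 91)² = ((3 - 48 - 128) + 91)² = (-173 + 91)² = (-82)² = 6724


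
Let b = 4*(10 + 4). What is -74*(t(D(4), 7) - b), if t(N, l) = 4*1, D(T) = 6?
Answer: 3848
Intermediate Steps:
t(N, l) = 4
b = 56 (b = 4*14 = 56)
-74*(t(D(4), 7) - b) = -74*(4 - 1*56) = -74*(4 - 56) = -74*(-52) = 3848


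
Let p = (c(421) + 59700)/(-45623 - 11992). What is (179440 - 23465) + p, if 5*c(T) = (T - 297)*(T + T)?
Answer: 44932095217/288075 ≈ 1.5597e+5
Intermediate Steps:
c(T) = 2*T*(-297 + T)/5 (c(T) = ((T - 297)*(T + T))/5 = ((-297 + T)*(2*T))/5 = (2*T*(-297 + T))/5 = 2*T*(-297 + T)/5)
p = -402908/288075 (p = ((⅖)*421*(-297 + 421) + 59700)/(-45623 - 11992) = ((⅖)*421*124 + 59700)/(-57615) = (104408/5 + 59700)*(-1/57615) = (402908/5)*(-1/57615) = -402908/288075 ≈ -1.3986)
(179440 - 23465) + p = (179440 - 23465) - 402908/288075 = 155975 - 402908/288075 = 44932095217/288075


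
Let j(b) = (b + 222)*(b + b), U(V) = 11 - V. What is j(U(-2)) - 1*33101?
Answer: -26991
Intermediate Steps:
j(b) = 2*b*(222 + b) (j(b) = (222 + b)*(2*b) = 2*b*(222 + b))
j(U(-2)) - 1*33101 = 2*(11 - 1*(-2))*(222 + (11 - 1*(-2))) - 1*33101 = 2*(11 + 2)*(222 + (11 + 2)) - 33101 = 2*13*(222 + 13) - 33101 = 2*13*235 - 33101 = 6110 - 33101 = -26991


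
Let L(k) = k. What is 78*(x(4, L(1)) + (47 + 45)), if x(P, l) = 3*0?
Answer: 7176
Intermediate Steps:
x(P, l) = 0
78*(x(4, L(1)) + (47 + 45)) = 78*(0 + (47 + 45)) = 78*(0 + 92) = 78*92 = 7176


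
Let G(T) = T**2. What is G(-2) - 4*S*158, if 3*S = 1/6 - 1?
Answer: 1616/9 ≈ 179.56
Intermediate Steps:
S = -5/18 (S = (1/6 - 1)/3 = (1/3)*(-5/6) = -5/18 ≈ -0.27778)
G(-2) - 4*S*158 = (-2)**2 - 4*(-5/18)*158 = 4 + (10/9)*158 = 4 + 1580/9 = 1616/9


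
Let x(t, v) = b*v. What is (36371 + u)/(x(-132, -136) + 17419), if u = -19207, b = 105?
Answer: 17164/3139 ≈ 5.4680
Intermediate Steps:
x(t, v) = 105*v
(36371 + u)/(x(-132, -136) + 17419) = (36371 - 19207)/(105*(-136) + 17419) = 17164/(-14280 + 17419) = 17164/3139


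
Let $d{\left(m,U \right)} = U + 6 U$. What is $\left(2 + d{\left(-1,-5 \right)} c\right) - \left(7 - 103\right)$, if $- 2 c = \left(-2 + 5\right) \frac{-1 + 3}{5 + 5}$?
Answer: $\frac{217}{2} \approx 108.5$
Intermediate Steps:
$c = - \frac{3}{10}$ ($c = - \frac{\left(-2 + 5\right) \frac{-1 + 3}{5 + 5}}{2} = - \frac{3 \cdot \frac{2}{10}}{2} = - \frac{3 \cdot 2 \cdot \frac{1}{10}}{2} = - \frac{3 \cdot \frac{1}{5}}{2} = \left(- \frac{1}{2}\right) \frac{3}{5} = - \frac{3}{10} \approx -0.3$)
$d{\left(m,U \right)} = 7 U$
$\left(2 + d{\left(-1,-5 \right)} c\right) - \left(7 - 103\right) = \left(2 + 7 \left(-5\right) \left(- \frac{3}{10}\right)\right) - \left(7 - 103\right) = \left(2 - - \frac{21}{2}\right) - \left(7 - 103\right) = \left(2 + \frac{21}{2}\right) - -96 = \frac{25}{2} + 96 = \frac{217}{2}$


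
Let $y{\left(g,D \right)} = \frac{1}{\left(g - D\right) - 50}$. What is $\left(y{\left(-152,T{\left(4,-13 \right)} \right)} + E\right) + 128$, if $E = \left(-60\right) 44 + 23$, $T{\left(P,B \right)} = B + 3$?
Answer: $- \frac{477889}{192} \approx -2489.0$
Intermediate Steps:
$T{\left(P,B \right)} = 3 + B$
$y{\left(g,D \right)} = \frac{1}{-50 + g - D}$
$E = -2617$ ($E = -2640 + 23 = -2617$)
$\left(y{\left(-152,T{\left(4,-13 \right)} \right)} + E\right) + 128 = \left(\frac{1}{-50 - 152 - \left(3 - 13\right)} - 2617\right) + 128 = \left(\frac{1}{-50 - 152 - -10} - 2617\right) + 128 = \left(\frac{1}{-50 - 152 + 10} - 2617\right) + 128 = \left(\frac{1}{-192} - 2617\right) + 128 = \left(- \frac{1}{192} - 2617\right) + 128 = - \frac{502465}{192} + 128 = - \frac{477889}{192}$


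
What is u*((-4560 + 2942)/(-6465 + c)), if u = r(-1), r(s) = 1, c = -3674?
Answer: 1618/10139 ≈ 0.15958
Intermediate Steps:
u = 1
u*((-4560 + 2942)/(-6465 + c)) = 1*((-4560 + 2942)/(-6465 - 3674)) = 1*(-1618/(-10139)) = 1*(-1618*(-1/10139)) = 1*(1618/10139) = 1618/10139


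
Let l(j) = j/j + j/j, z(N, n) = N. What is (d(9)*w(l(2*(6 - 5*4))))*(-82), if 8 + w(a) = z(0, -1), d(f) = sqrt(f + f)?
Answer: 1968*sqrt(2) ≈ 2783.2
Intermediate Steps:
d(f) = sqrt(2)*sqrt(f) (d(f) = sqrt(2*f) = sqrt(2)*sqrt(f))
l(j) = 2 (l(j) = 1 + 1 = 2)
w(a) = -8 (w(a) = -8 + 0 = -8)
(d(9)*w(l(2*(6 - 5*4))))*(-82) = ((sqrt(2)*sqrt(9))*(-8))*(-82) = ((sqrt(2)*3)*(-8))*(-82) = ((3*sqrt(2))*(-8))*(-82) = -24*sqrt(2)*(-82) = 1968*sqrt(2)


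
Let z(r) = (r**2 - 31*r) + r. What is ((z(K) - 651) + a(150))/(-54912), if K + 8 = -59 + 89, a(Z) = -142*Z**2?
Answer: 3195827/54912 ≈ 58.199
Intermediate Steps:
K = 22 (K = -8 + (-59 + 89) = -8 + 30 = 22)
z(r) = r**2 - 30*r
((z(K) - 651) + a(150))/(-54912) = ((22*(-30 + 22) - 651) - 142*150**2)/(-54912) = ((22*(-8) - 651) - 142*22500)*(-1/54912) = ((-176 - 651) - 3195000)*(-1/54912) = (-827 - 3195000)*(-1/54912) = -3195827*(-1/54912) = 3195827/54912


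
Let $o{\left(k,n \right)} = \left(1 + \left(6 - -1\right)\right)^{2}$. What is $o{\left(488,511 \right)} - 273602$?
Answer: $-273538$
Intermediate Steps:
$o{\left(k,n \right)} = 64$ ($o{\left(k,n \right)} = \left(1 + \left(6 + 1\right)\right)^{2} = \left(1 + 7\right)^{2} = 8^{2} = 64$)
$o{\left(488,511 \right)} - 273602 = 64 - 273602 = -273538$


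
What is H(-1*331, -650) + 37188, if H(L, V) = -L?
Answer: 37519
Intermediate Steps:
H(-1*331, -650) + 37188 = -(-1)*331 + 37188 = -1*(-331) + 37188 = 331 + 37188 = 37519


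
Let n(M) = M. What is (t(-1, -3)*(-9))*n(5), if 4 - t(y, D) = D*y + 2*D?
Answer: -315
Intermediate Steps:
t(y, D) = 4 - 2*D - D*y (t(y, D) = 4 - (D*y + 2*D) = 4 - (2*D + D*y) = 4 + (-2*D - D*y) = 4 - 2*D - D*y)
(t(-1, -3)*(-9))*n(5) = ((4 - 2*(-3) - 1*(-3)*(-1))*(-9))*5 = ((4 + 6 - 3)*(-9))*5 = (7*(-9))*5 = -63*5 = -315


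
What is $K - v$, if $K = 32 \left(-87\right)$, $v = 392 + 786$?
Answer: $-3962$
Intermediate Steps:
$v = 1178$
$K = -2784$
$K - v = -2784 - 1178 = -3962$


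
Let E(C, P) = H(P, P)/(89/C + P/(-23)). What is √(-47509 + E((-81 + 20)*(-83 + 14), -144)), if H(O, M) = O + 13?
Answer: 4*I*√2076836187373/26441 ≈ 218.01*I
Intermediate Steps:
H(O, M) = 13 + O
E(C, P) = (13 + P)/(89/C - P/23) (E(C, P) = (13 + P)/(89/C + P/(-23)) = (13 + P)/(89/C + P*(-1/23)) = (13 + P)/(89/C - P/23))
√(-47509 + E((-81 + 20)*(-83 + 14), -144)) = √(-47509 - 23*(-81 + 20)*(-83 + 14)*(13 - 144)/(-2047 + ((-81 + 20)*(-83 + 14))*(-144))) = √(-47509 - 23*(-61*(-69))*(-131)/(-2047 - 61*(-69)*(-144))) = √(-47509 - 23*4209*(-131)/(-2047 + 4209*(-144))) = √(-47509 - 23*4209*(-131)/(-2047 - 606096)) = √(-47509 - 23*4209*(-131)/(-608143)) = √(-47509 - 23*4209*(-1/608143)*(-131)) = √(-47509 - 551379/26441) = √(-1256736848/26441) = 4*I*√2076836187373/26441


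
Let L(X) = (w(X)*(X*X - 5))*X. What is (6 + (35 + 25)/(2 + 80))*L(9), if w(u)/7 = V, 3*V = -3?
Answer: -1321488/41 ≈ -32231.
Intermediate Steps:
V = -1 (V = (1/3)*(-3) = -1)
w(u) = -7 (w(u) = 7*(-1) = -7)
L(X) = X*(35 - 7*X**2) (L(X) = (-7*(X*X - 5))*X = (-7*(X**2 - 5))*X = (-7*(-5 + X**2))*X = (35 - 7*X**2)*X = X*(35 - 7*X**2))
(6 + (35 + 25)/(2 + 80))*L(9) = (6 + (35 + 25)/(2 + 80))*(7*9*(5 - 1*9**2)) = (6 + 60/82)*(7*9*(5 - 1*81)) = (6 + 60*(1/82))*(7*9*(5 - 81)) = (6 + 30/41)*(7*9*(-76)) = (276/41)*(-4788) = -1321488/41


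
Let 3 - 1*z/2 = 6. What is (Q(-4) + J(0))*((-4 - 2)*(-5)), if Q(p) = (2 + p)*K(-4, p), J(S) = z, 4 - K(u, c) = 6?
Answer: -60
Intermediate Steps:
K(u, c) = -2 (K(u, c) = 4 - 1*6 = 4 - 6 = -2)
z = -6 (z = 6 - 2*6 = 6 - 12 = -6)
J(S) = -6
Q(p) = -4 - 2*p (Q(p) = (2 + p)*(-2) = -4 - 2*p)
(Q(-4) + J(0))*((-4 - 2)*(-5)) = ((-4 - 2*(-4)) - 6)*((-4 - 2)*(-5)) = ((-4 + 8) - 6)*(-6*(-5)) = (4 - 6)*30 = -2*30 = -60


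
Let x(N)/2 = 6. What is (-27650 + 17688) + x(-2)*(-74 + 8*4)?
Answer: -10466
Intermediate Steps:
x(N) = 12 (x(N) = 2*6 = 12)
(-27650 + 17688) + x(-2)*(-74 + 8*4) = (-27650 + 17688) + 12*(-74 + 8*4) = -9962 + 12*(-74 + 32) = -9962 + 12*(-42) = -9962 - 504 = -10466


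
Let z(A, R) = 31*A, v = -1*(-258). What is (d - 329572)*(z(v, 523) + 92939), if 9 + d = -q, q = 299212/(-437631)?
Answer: -14558604125804863/437631 ≈ -3.3267e+10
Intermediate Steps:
q = -299212/437631 (q = 299212*(-1/437631) = -299212/437631 ≈ -0.68371)
v = 258
d = -3639467/437631 (d = -9 - 1*(-299212/437631) = -9 + 299212/437631 = -3639467/437631 ≈ -8.3163)
(d - 329572)*(z(v, 523) + 92939) = (-3639467/437631 - 329572)*(31*258 + 92939) = -144234563399*(7998 + 92939)/437631 = -144234563399/437631*100937 = -14558604125804863/437631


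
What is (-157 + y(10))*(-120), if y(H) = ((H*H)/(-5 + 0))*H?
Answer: 42840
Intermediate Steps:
y(H) = -H**3/5 (y(H) = (H**2/(-5))*H = (H**2*(-1/5))*H = (-H**2/5)*H = -H**3/5)
(-157 + y(10))*(-120) = (-157 - 1/5*10**3)*(-120) = (-157 - 1/5*1000)*(-120) = (-157 - 200)*(-120) = -357*(-120) = 42840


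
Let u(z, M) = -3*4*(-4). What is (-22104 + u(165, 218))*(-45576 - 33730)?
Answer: 1749173136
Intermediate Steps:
u(z, M) = 48 (u(z, M) = -12*(-4) = 48)
(-22104 + u(165, 218))*(-45576 - 33730) = (-22104 + 48)*(-45576 - 33730) = -22056*(-79306) = 1749173136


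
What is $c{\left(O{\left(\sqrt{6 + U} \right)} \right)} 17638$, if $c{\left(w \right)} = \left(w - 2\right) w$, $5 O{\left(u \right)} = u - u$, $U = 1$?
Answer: $0$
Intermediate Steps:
$O{\left(u \right)} = 0$ ($O{\left(u \right)} = \frac{u - u}{5} = \frac{1}{5} \cdot 0 = 0$)
$c{\left(w \right)} = w \left(-2 + w\right)$ ($c{\left(w \right)} = \left(-2 + w\right) w = w \left(-2 + w\right)$)
$c{\left(O{\left(\sqrt{6 + U} \right)} \right)} 17638 = 0 \left(-2 + 0\right) 17638 = 0 \left(-2\right) 17638 = 0 \cdot 17638 = 0$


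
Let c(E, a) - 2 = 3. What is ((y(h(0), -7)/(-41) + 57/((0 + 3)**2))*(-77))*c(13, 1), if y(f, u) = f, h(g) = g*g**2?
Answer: -7315/3 ≈ -2438.3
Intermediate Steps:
h(g) = g**3
c(E, a) = 5 (c(E, a) = 2 + 3 = 5)
((y(h(0), -7)/(-41) + 57/((0 + 3)**2))*(-77))*c(13, 1) = ((0**3/(-41) + 57/((0 + 3)**2))*(-77))*5 = ((0*(-1/41) + 57/(3**2))*(-77))*5 = ((0 + 57/9)*(-77))*5 = ((0 + 57*(1/9))*(-77))*5 = ((0 + 19/3)*(-77))*5 = ((19/3)*(-77))*5 = -1463/3*5 = -7315/3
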